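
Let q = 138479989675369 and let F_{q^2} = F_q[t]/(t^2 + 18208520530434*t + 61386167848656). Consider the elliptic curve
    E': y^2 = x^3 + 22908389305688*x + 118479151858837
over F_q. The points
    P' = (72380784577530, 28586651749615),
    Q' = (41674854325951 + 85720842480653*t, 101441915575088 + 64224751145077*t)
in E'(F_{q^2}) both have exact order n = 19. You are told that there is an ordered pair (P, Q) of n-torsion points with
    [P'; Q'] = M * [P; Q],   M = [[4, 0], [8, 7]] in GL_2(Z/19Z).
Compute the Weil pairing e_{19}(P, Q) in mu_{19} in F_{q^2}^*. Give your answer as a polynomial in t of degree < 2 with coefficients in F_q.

Under M = [[4,0],[8,7]] in GL_2(Z/19), e_{19}(P',Q') = e_{19}(P,Q)^(4*7-0*8 mod 19).
4*7 - 0*8 = 28; reduced mod 19: det = 9, inverse 17.
Run Miller on y^2=x^3+22908389305688*x+118479151858837 over F_{138479989675369}: ladder 10011 (5 bits); e = f_P(D_Q)/f_Q(D_P).
Miller gives e_{19}(P',Q') = 138432494021870 + 59939330199951*t in F_{138479989675369^2}.
Hence e(P,Q) = 95215754201422 + 26900432823897*t in F_{138479989675369^2}^*.

95215754201422 + 26900432823897*t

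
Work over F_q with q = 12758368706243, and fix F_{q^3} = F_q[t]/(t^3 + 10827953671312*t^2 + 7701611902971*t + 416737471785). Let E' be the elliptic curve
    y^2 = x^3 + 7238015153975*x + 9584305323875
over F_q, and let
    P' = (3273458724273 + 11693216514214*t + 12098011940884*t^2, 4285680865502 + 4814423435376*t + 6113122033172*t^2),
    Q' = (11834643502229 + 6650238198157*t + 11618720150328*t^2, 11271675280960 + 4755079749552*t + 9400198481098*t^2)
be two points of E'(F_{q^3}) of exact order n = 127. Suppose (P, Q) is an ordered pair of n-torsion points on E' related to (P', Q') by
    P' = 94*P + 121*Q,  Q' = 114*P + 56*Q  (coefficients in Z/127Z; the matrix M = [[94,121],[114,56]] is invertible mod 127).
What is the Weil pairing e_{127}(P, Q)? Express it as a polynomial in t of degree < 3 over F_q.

Under M = [[94,121],[114,56]] in GL_2(Z/127), e_{127}(P',Q') = e_{127}(P,Q)^(94*56-121*114 mod 127).
det M = 94*56 - 121*114 = -8530 = 106 (mod 127); 106^{-1} = 6 (mod 127).
7-bit Miller (1111111) on E'/F_{12758368706243} with a'=7238015153975, b'=9584305323875: accumulate tangent/chord ratios at Q'+S and P'+S'.
Miller gives e_{127}(P',Q') = 11197327875140 + 10564618126512*t + 6810733313903*t^2 in F_{12758368706243^3}.
Thus e_{127}(P,Q) = 4477277219069 + 4582815212968*t + 283414869088*t^2.

4477277219069 + 4582815212968*t + 283414869088*t^2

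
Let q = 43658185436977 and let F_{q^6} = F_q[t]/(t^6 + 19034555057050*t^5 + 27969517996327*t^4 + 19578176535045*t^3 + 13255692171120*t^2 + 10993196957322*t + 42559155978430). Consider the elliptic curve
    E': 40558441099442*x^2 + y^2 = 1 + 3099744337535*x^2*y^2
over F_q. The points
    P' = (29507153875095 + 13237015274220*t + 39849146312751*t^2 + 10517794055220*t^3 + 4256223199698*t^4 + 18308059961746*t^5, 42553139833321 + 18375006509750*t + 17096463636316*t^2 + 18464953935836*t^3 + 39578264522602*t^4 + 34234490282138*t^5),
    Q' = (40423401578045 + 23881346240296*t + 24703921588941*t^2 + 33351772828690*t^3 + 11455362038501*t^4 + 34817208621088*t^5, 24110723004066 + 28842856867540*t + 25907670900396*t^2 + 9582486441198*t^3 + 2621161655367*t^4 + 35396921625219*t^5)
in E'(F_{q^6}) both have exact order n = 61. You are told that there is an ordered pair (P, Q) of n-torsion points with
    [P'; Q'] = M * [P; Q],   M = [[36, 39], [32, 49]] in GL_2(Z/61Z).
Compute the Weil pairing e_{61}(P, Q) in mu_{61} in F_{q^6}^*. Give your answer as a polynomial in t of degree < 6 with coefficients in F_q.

26282529349249 + 10914015115861*t + 13898410512421*t^2 + 10639839297389*t^3 + 34589341521495*t^4 + 24461557128222*t^5

Alternating bilinearity on E[61] (values in mu_{61} in F_{43658185436977^6}) gives e(P',Q') = e(P,Q)^det(M).
det M = 36*49 - 39*32 = 516 = 28 (mod 61); 28^{-1} = 24 (mod 61).
Edwards->Montgomery: u=(1+y)/(1-y), v=u/x -> 24670698576330v^2=u^3+u; then x_W=20279220549721u: y^2=x^3+12472463630890*x.
Run Miller on y^2=x^3+12472463630890*x over F_{43658185436977}: ladder 111101 (6 bits); e = f_P(D_Q)/f_Q(D_P).
e_{61}(P',Q') = 39193275180944 + 6777849388831*t + 37854784890478*t^2 + 3950324247772*t^3 + 21483278416921*t^4 + 3859198432052*t^5.
(39193275180944 + 6777849388831*t + 37854784890478*t^2 + 3950324247772*t^3 + 21483278416921*t^4 + 3859198432052*t^5)^{24} mod (43658185436977,f) = 26282529349249 + 10914015115861*t + 13898410512421*t^2 + 10639839297389*t^3 + 34589341521495*t^4 + 24461557128222*t^5.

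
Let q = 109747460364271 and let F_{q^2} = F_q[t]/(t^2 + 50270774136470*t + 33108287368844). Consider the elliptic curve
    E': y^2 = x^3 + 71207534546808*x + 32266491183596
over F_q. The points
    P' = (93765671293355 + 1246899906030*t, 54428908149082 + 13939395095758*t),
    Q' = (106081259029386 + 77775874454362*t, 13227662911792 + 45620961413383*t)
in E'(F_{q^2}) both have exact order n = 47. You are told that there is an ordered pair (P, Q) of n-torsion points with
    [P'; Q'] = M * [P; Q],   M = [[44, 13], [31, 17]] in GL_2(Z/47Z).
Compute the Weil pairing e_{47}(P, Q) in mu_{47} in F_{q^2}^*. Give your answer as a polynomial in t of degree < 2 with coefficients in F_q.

23078981922957 + 28879336894710*t

The 47-Weil pairing on E[47] over F_{109747460364271} is alternating-bilinear: e_{47}(P',Q') = e_{47}(P,Q)^det(M).
det(M) mod 47 = 16; its inverse in (Z/47)^* is 3 (check: 16*3 mod 47 = 1).
6-bit Miller (101111) on E'/F_{109747460364271} with a'=71207534546808, b'=32266491183596: accumulate tangent/chord ratios at Q'+S and P'+S'.
Result: e(P',Q') = 41433045765633 + 43180741922404*t.
Thus e_{47}(P,Q) = 23078981922957 + 28879336894710*t.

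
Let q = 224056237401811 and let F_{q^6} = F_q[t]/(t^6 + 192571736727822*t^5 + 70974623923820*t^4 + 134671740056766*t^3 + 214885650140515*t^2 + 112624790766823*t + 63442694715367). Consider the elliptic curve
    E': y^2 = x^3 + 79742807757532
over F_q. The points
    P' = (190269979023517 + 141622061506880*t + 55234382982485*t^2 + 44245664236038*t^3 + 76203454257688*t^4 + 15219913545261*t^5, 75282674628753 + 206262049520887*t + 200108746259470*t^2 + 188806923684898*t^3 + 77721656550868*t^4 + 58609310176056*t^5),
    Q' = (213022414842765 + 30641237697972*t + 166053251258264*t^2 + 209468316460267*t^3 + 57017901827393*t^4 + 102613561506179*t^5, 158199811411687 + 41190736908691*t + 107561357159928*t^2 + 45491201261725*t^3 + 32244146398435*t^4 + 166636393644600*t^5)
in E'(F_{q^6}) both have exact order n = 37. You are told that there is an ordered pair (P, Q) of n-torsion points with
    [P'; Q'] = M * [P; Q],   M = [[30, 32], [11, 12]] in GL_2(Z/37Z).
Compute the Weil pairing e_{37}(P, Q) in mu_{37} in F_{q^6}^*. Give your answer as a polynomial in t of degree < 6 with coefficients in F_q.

e_{37} is bilinear + alternating on E[37], so e_{37}(30*P + 32*Q, 11*P + 12*Q) = e_{37}(P,Q)^(30*12-32*11).
So e_{37}(P,Q) = e_{37}(P',Q')^{14}, since 8*14 = 1 mod 37.
Miller loop for e_{37} over F_{224056237401811^6}: bits of 37 = 100101; 5 double steps + 2 add steps, l/v at each.
So e_{37}(P',Q') = 104697799704153 + 180487424385682*t + 188893143524156*t^2 + 100188219586838*t^3 + 159257699524945*t^4 + 175372026505493*t^5.
Finally e_{37}(P,Q) = 141759412426995 + 107361064454752*t + 8770517782387*t^2 + 133385795195775*t^3 + 7354955418294*t^4 + 138757804942531*t^5.

141759412426995 + 107361064454752*t + 8770517782387*t^2 + 133385795195775*t^3 + 7354955418294*t^4 + 138757804942531*t^5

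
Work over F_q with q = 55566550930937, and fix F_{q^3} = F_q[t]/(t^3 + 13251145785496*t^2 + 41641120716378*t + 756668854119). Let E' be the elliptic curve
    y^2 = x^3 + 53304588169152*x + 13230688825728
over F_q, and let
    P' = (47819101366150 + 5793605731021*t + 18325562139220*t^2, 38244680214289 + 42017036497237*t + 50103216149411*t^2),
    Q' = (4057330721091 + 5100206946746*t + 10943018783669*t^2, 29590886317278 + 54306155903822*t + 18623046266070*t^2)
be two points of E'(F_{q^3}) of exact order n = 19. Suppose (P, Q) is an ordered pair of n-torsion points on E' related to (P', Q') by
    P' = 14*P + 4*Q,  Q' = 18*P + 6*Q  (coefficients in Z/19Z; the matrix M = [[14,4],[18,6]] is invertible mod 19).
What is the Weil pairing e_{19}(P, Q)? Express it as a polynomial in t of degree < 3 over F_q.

50479297832041 + 22022570085478*t + 49514472297642*t^2

Under M = [[14,4],[18,6]] in GL_2(Z/19), e_{19}(P',Q') = e_{19}(P,Q)^(14*6-4*18 mod 19).
So e_{19}(P,Q) = e_{19}(P',Q')^{8}, since 12*8 = 1 mod 19.
n = 19 = (10011)_2 (5 bits, wt 3); accumulate f_{19,P'}(Q'+S)/f_{19,P'}(S) along the 4-step ladder.
Result: e(P',Q') = 7793149034178 + 37404018952996*t + 28062250949125*t^2.
(7793149034178 + 37404018952996*t + 28062250949125*t^2)^{8} mod (55566550930937,f) = 50479297832041 + 22022570085478*t + 49514472297642*t^2.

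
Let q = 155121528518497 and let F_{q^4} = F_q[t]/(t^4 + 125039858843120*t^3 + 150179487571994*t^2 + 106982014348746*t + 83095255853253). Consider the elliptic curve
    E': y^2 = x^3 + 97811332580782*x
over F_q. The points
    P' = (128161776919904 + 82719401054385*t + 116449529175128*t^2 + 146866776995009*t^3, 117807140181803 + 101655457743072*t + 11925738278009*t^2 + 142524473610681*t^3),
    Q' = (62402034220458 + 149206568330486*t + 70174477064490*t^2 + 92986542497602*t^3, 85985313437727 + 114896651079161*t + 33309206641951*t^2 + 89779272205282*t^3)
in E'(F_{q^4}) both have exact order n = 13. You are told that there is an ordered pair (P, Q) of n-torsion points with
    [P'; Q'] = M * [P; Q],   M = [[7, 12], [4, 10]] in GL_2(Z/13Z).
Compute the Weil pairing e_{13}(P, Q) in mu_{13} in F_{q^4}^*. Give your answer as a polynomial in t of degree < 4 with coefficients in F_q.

Under M = [[7,12],[4,10]] in GL_2(Z/13), e_{13}(P',Q') = e_{13}(P,Q)^(7*10-12*4 mod 13).
det M = 7*10 - 12*4 = 22 = 9 (mod 13); 9^{-1} = 3 (mod 13).
4-bit Miller (1101) on E'/F_{155121528518497} with a'=97811332580782, b'=0: accumulate tangent/chord ratios at Q'+S and P'+S'.
The quotient is 84850685906624 + 103174907580672*t + 13608046243467*t^2 + 142501788329406*t^3.
Finally e_{13}(P,Q) = 17858290600876 + 3581996119217*t + 58499874335836*t^2 + 130119169703265*t^3.

17858290600876 + 3581996119217*t + 58499874335836*t^2 + 130119169703265*t^3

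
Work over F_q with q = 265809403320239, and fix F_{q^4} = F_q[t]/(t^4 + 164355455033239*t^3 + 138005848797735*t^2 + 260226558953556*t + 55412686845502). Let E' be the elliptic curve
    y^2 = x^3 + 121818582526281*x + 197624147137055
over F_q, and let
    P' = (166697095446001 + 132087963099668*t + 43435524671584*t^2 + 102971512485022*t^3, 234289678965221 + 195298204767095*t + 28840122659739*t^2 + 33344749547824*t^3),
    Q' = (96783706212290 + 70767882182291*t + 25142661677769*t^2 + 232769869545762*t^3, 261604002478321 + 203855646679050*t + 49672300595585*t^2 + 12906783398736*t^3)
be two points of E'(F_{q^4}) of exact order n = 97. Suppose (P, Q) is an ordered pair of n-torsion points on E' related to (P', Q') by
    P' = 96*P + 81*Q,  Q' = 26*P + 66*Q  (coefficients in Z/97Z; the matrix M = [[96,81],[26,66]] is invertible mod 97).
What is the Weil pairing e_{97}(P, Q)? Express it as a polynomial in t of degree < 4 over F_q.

e_{97}(aP+bQ,cP+dQ) = e_{97}(P,Q)^(ad-bc); with (a,b,c,d)=(96,81,26,66) this gives the det-97 law.
Hence e(P,Q) = e(P',Q')^{74} where 74 = 59^{-1} mod 97.
Build f_{97,P'} and f_{97,Q'} via the 7-bit ladder of 97=1100001_2; evaluate at shifted divisors; quotient in F_{265809403320239^4}.
So e_{97}(P',Q') = 85089305980635 + 151610636513989*t + 79957978986020*t^2 + 99879942135229*t^3.
e_{97}(P,Q) = (85089305980635 + 151610636513989*t + 79957978986020*t^2 + 99879942135229*t^3)^{74} = 139436210362516 + 85645817508289*t + 240491574424155*t^2 + 140141538598645*t^3.

139436210362516 + 85645817508289*t + 240491574424155*t^2 + 140141538598645*t^3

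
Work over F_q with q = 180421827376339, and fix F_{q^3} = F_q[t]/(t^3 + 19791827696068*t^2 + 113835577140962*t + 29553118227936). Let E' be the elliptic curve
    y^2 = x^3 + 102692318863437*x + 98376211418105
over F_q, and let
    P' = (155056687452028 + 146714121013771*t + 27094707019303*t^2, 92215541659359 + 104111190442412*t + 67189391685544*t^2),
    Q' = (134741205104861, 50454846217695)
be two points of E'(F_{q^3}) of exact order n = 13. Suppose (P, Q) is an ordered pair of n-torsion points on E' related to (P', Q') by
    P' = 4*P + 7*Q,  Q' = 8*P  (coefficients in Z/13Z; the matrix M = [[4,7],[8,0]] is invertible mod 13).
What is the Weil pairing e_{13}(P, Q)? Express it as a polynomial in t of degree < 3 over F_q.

26231773071448 + 83038689580303*t + 110840898508597*t^2

Alternating bilinearity on E[13] (values in mu_{13} in F_{180421827376339^3}) gives e(P',Q') = e(P,Q)^det(M).
det M = 4*0 - 7*8 = -56 = 9 (mod 13); 9^{-1} = 3 (mod 13).
Double-and-add over 1101: 4-1 doublings, 3-1 additions; each step l_{T,T}/v_{2T} or l_{T,P'}/v at Q'+S for random S.
The quotient is 123691585829913 + 134354430209193*t + 40393710399875*t^2.
(123691585829913 + 134354430209193*t + 40393710399875*t^2)^{3} mod (180421827376339,f) = 26231773071448 + 83038689580303*t + 110840898508597*t^2.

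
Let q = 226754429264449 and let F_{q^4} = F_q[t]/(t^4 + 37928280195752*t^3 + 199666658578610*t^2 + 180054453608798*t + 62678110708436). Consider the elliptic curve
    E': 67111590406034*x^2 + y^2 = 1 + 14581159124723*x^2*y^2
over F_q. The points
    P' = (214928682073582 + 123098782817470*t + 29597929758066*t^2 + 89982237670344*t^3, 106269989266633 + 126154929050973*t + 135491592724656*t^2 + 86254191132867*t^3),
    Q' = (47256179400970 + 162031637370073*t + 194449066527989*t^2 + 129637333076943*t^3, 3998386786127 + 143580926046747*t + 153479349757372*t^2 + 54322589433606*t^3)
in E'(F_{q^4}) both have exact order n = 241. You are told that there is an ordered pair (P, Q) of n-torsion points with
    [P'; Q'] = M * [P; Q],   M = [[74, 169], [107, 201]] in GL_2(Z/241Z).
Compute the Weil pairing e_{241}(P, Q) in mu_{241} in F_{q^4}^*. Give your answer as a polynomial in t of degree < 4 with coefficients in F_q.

Alternating bilinearity on E[241] (values in mu_{241} in F_{226754429264449^4}) gives e(P',Q') = e(P,Q)^det(M).
det M = 74*201 - 169*107 = -3209 = 165 (mod 241); 165^{-1} = 130 (mod 241).
Edwards a_E,d_E -> Montgomery A=69293723789466,B=105654808481201 -> Weierstrass 224005991702832,174817608385869 via alpha=202577482642167,beta=69821215136440.
Miller loop for e_{241} over F_{226754429264449^4}: bits of 241 = 11110001; 7 double steps + 4 add steps, l/v at each.
e_{241}(P',Q') = 152630541096661 + 179178027168788*t + 120060409703899*t^2 + 82982885249590*t^3.
Thus e_{241}(P,Q) = 225058416655813 + 222457179754599*t + 71599470066190*t^2 + 38005802432352*t^3.

225058416655813 + 222457179754599*t + 71599470066190*t^2 + 38005802432352*t^3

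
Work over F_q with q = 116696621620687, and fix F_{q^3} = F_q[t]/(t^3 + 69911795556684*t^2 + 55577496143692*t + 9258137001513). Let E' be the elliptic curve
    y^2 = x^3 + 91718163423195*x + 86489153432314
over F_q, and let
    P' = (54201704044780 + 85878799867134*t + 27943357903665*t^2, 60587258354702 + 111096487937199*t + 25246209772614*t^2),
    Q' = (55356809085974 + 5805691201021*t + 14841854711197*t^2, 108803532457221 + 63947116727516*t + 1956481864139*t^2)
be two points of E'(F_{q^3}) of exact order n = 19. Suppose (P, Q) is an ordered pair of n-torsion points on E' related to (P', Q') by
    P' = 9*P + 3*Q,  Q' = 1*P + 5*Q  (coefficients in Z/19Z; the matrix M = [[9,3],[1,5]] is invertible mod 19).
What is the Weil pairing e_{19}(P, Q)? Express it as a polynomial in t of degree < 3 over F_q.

24750208559724 + 35236243422436*t + 68164507462302*t^2

e_{19} is bilinear + alternating on E[19], so e_{19}(9*P + 3*Q, 1*P + 5*Q) = e_{19}(P,Q)^(9*5-3*1).
det(M) mod 19 = 4; its inverse in (Z/19)^* is 5 (check: 4*5 mod 19 = 1).
n = 19 = (10011)_2 (5 bits, wt 3); accumulate f_{19,P'}(Q'+S)/f_{19,P'}(S) along the 4-step ladder.
The quotient is 98261282536922 + 19373877832473*t + 52531620143553*t^2.
Finally e_{19}(P,Q) = 24750208559724 + 35236243422436*t + 68164507462302*t^2.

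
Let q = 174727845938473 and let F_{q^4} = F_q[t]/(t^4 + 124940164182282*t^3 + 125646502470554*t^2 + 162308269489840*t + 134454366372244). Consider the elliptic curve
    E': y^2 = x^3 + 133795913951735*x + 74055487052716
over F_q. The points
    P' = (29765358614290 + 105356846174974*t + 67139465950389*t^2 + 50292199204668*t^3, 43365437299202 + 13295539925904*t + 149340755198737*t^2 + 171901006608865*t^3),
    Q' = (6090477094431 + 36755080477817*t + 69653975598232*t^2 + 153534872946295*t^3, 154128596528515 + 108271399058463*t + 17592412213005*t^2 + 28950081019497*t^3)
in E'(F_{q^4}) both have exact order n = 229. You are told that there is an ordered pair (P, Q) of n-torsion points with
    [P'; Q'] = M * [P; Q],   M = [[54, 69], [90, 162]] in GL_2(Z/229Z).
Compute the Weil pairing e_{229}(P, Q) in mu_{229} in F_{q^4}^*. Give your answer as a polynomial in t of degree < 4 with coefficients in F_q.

The 229-Weil pairing on E[229] over F_{174727845938473} is alternating-bilinear: e_{229}(P',Q') = e_{229}(P,Q)^det(M).
Inverting 19 mod 229: 217. Thus e_{229}(P,Q) = e(P',Q')^{217}.
8-bit Miller (11100101) on E'/F_{174727845938473} with a'=133795913951735, b'=74055487052716: accumulate tangent/chord ratios at Q'+S and P'+S'.
e_{229}(P',Q') = 150494950747401 + 60438383216677*t + 165856847133918*t^2 + 152128232085558*t^3.
Raise to 217: e(P,Q) = 59022477910056 + 20592687787041*t + 37541953712095*t^2 + 143884170712214*t^3 in mu_{229}.

59022477910056 + 20592687787041*t + 37541953712095*t^2 + 143884170712214*t^3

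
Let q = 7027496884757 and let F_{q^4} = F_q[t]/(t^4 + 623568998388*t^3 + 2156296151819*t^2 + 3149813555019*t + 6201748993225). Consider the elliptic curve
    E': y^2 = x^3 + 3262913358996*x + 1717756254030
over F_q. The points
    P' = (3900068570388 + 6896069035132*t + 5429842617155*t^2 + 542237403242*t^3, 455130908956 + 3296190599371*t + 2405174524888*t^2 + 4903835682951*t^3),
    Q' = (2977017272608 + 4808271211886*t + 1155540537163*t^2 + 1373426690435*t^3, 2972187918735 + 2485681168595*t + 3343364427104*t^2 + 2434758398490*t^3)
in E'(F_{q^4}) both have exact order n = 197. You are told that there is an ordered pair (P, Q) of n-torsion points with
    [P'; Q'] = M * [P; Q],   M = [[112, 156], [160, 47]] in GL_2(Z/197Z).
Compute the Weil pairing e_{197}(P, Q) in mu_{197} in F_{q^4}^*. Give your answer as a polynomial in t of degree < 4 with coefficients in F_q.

The 197-Weil pairing on E[197] over F_{7027496884757} is alternating-bilinear: e_{197}(P',Q') = e_{197}(P,Q)^det(M).
det M = 112*47 - 156*160 = -19696 = 4 (mod 197); 4^{-1} = 148 (mod 197).
n = 197 = (11000101)_2 (8 bits, wt 4); accumulate f_{197,P'}(Q'+S)/f_{197,P'}(S) along the 7-step ladder.
The quotient is 4371454952990 + 4518976101445*t + 6772711648091*t^2 + 2564411193474*t^3.
Hence e(P,Q) = 3190253598787 + 1008012885924*t + 3725681914590*t^2 + 6982577842125*t^3 in F_{7027496884757^4}^*.

3190253598787 + 1008012885924*t + 3725681914590*t^2 + 6982577842125*t^3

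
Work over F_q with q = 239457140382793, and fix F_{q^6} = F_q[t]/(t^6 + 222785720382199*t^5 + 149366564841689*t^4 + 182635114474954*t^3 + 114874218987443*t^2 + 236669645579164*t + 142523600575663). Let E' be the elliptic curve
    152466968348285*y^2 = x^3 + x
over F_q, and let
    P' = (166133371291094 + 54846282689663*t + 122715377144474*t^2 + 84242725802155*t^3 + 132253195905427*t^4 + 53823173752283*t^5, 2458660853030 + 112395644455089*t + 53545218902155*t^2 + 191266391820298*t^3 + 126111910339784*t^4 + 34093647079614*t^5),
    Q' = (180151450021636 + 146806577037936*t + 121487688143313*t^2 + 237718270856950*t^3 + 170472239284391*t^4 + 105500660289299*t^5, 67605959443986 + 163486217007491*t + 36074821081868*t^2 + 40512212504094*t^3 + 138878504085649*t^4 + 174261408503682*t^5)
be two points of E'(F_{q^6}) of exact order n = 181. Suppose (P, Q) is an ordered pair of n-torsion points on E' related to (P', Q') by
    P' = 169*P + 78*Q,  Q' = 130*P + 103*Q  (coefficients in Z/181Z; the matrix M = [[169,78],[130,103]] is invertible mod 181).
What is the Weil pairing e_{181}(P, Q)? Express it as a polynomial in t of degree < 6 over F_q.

e_{181} is bilinear + alternating on E[181], so e_{181}(169*P + 78*Q, 130*P + 103*Q) = e_{181}(P,Q)^(169*103-78*130).
Inverting 27 mod 181: 114. Thus e_{181}(P,Q) = e(P',Q')^{114}.
(x,y)|->(73515153312277x,73515153312277y) sends E' to y^2=x^3+228349700372022*x.
Build f_{181,P'} and f_{181,Q'} via the 8-bit ladder of 181=10110101_2; evaluate at shifted divisors; quotient in F_{239457140382793^6}.
So e_{181}(P',Q') = 199729975811126 + 192086854139423*t + 156604294783879*t^2 + 56945177668893*t^3 + 202932814701464*t^4 + 53824680158363*t^5.
Raise to 114: e(P,Q) = 207871603332086 + 125179974081972*t + 110817832111314*t^2 + 227098479514456*t^3 + 84749966797420*t^4 + 237562946958766*t^5 in mu_{181}.

207871603332086 + 125179974081972*t + 110817832111314*t^2 + 227098479514456*t^3 + 84749966797420*t^4 + 237562946958766*t^5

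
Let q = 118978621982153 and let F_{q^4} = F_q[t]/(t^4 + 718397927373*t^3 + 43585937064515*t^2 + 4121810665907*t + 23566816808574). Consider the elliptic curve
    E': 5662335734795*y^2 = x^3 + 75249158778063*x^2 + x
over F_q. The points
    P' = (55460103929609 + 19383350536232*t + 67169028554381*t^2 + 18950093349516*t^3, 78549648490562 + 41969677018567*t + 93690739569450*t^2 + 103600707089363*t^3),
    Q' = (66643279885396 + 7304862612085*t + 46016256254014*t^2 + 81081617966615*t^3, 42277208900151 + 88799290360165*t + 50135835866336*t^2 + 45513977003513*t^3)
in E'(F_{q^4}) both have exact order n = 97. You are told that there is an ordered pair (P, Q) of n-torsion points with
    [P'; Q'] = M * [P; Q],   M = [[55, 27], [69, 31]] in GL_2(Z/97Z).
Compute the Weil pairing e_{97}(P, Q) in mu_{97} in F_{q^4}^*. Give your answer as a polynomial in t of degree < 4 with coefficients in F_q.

66501697310141 + 82750736411194*t + 91970628422462*t^2 + 60543300663819*t^3

e_{97}(aP+bQ,cP+dQ) = e_{97}(P,Q)^(ad-bc); with (a,b,c,d)=(55,27,69,31) this gives the det-97 law.
Inverting 36 mod 97: 62. Thus e_{97}(P,Q) = e(P',Q')^{62}.
(x,y)|->(35365287989516x+19230221324183,35365287989516y) sends E' to y^2=x^3+81075682283554*x+35057368030154.
7-bit Miller (1100001) on E'/F_{118978621982153} with a'=81075682283554, b'=35057368030154: accumulate tangent/chord ratios at Q'+S and P'+S'.
Result: e(P',Q') = 42297130526764 + 53248777131312*t + 52069488119512*t^2 + 91737015290460*t^3.
Raise to 62: e(P,Q) = 66501697310141 + 82750736411194*t + 91970628422462*t^2 + 60543300663819*t^3 in mu_{97}.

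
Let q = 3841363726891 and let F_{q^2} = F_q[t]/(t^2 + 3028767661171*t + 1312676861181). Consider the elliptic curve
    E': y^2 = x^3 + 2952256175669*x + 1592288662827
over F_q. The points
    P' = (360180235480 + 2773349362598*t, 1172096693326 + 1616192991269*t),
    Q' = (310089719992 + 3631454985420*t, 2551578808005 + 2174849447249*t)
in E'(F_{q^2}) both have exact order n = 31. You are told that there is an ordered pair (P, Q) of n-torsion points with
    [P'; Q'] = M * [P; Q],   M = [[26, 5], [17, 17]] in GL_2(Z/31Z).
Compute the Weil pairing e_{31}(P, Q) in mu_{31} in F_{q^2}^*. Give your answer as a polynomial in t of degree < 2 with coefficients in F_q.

e_{31} is bilinear + alternating on E[31], so e_{31}(26*P + 5*Q, 17*P + 17*Q) = e_{31}(P,Q)^(26*17-5*17).
So e_{31}(P,Q) = e_{31}(P',Q')^{2}, since 16*2 = 1 mod 31.
5-bit Miller (11111) on E'/F_{3841363726891} with a'=2952256175669, b'=1592288662827: accumulate tangent/chord ratios at Q'+S and P'+S'.
The quotient is 1666986592642 + 3623647778098*t.
e_{31}(P,Q) = (1666986592642 + 3623647778098*t)^{2} = 488724336636 + 1195497868539*t.

488724336636 + 1195497868539*t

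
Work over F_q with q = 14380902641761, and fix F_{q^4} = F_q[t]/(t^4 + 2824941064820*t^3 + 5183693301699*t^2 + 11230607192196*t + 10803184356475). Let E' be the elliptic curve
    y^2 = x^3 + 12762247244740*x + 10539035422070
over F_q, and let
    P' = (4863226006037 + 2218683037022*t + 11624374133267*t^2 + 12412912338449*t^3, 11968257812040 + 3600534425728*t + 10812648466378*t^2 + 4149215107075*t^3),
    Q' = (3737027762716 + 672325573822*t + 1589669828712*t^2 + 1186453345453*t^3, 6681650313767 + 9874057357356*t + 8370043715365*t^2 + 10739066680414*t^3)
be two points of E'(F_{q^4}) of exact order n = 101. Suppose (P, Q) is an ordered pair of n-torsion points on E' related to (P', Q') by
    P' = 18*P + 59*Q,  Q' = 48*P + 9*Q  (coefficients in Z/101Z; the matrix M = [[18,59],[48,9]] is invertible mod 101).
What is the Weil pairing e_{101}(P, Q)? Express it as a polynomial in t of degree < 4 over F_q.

4721352831120 + 9403249118956*t + 245682145232*t^2 + 5163738013454*t^3

Under M = [[18,59],[48,9]] in GL_2(Z/101), e_{101}(P',Q') = e_{101}(P,Q)^(18*9-59*48 mod 101).
Inverting 57 mod 101: 39. Thus e_{101}(P,Q) = e(P',Q')^{39}.
Run Miller on y^2=x^3+12762247244740*x+10539035422070 over F_{14380902641761}: ladder 1100101 (7 bits); e = f_P(D_Q)/f_Q(D_P).
e_{101}(P',Q') = 10539546740865 + 6172908275053*t + 6539652562860*t^2 + 5424592956923*t^3.
Raise to 39: e(P,Q) = 4721352831120 + 9403249118956*t + 245682145232*t^2 + 5163738013454*t^3 in mu_{101}.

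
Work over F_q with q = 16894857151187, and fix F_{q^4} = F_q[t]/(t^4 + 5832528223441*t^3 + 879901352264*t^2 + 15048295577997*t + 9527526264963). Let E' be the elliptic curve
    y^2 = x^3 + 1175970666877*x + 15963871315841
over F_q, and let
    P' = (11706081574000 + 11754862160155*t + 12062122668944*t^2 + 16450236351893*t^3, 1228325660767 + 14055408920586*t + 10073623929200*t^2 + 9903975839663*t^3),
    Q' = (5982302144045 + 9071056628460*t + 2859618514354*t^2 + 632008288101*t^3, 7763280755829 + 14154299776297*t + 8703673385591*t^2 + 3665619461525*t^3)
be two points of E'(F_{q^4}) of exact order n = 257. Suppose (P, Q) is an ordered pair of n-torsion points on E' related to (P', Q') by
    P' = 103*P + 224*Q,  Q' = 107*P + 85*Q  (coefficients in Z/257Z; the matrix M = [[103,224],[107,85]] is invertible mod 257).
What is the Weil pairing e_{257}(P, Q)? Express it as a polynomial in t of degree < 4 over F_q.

12536713916568 + 5830677591765*t + 6234856940160*t^2 + 6144986628718*t^3

Alternating bilinearity on E[257] (values in mu_{257} in F_{16894857151187^4}) gives e(P',Q') = e(P,Q)^det(M).
det(M) mod 257 = 207; its inverse in (Z/257)^* is 221 (check: 207*221 mod 257 = 1).
Double-and-add over 100000001: 9-1 doublings, 2-1 additions; each step l_{T,T}/v_{2T} or l_{T,P'}/v at Q'+S for random S.
Result: e(P',Q') = 12414940982201 + 5062377902666*t + 13690549334768*t^2 + 10812133321342*t^3.
(12414940982201 + 5062377902666*t + 13690549334768*t^2 + 10812133321342*t^3)^{221} mod (16894857151187,f) = 12536713916568 + 5830677591765*t + 6234856940160*t^2 + 6144986628718*t^3.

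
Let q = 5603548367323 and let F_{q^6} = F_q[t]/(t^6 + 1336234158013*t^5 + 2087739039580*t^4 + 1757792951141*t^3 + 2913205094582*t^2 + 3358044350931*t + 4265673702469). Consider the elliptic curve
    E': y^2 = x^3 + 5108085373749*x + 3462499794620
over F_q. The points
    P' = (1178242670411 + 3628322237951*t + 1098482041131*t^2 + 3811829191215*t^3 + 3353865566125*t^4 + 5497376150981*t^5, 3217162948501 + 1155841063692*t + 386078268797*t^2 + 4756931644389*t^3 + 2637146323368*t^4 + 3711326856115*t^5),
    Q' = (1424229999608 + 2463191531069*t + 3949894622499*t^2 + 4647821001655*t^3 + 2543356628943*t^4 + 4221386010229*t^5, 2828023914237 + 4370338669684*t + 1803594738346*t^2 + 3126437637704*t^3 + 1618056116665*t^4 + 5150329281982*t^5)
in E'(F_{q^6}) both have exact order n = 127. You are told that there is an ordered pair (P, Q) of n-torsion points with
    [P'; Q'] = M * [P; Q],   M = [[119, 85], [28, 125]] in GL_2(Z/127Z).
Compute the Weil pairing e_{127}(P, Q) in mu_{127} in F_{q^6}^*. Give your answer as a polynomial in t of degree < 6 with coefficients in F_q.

1083626574726 + 1810494023046*t + 4810413978208*t^2 + 4913808185791*t^3 + 4419010378690*t^4 + 3985292483846*t^5

e_{127}(aP+bQ,cP+dQ) = e_{127}(P,Q)^(ad-bc); with (a,b,c,d)=(119,85,28,125) this gives the det-127 law.
Hence e(P,Q) = e(P',Q')^{70} where 70 = 49^{-1} mod 127.
Miller loop for e_{127} over F_{5603548367323^6}: bits of 127 = 1111111; 6 double steps + 6 add steps, l/v at each.
Miller gives e_{127}(P',Q') = 2018202561699 + 1423301097682*t + 943183923606*t^2 + 1197985564001*t^3 + 5476509243736*t^4 + 4488170804278*t^5 in F_{5603548367323^6}.
Hence e(P,Q) = 1083626574726 + 1810494023046*t + 4810413978208*t^2 + 4913808185791*t^3 + 4419010378690*t^4 + 3985292483846*t^5 in F_{5603548367323^6}^*.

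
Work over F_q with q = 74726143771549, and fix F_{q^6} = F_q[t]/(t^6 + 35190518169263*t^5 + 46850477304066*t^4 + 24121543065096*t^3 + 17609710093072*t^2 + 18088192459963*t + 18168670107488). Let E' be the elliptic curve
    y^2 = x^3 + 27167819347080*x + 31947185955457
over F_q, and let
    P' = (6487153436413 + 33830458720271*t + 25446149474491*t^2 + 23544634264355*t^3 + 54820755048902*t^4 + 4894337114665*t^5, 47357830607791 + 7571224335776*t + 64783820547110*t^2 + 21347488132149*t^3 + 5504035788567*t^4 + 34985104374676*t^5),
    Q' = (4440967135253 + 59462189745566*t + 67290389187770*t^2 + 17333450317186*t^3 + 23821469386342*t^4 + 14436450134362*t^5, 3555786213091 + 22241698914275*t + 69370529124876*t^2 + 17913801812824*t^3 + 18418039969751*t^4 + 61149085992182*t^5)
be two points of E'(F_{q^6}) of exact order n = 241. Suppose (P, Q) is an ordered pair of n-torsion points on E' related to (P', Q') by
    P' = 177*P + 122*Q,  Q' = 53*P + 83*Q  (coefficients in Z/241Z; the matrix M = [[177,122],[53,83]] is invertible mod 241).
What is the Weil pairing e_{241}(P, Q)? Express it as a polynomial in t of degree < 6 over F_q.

7323248390684 + 59013981899762*t + 24169634669366*t^2 + 69482431045619*t^3 + 36132619830842*t^4 + 55691932716844*t^5

Since e_{241}(P,P)=e_{241}(Q,Q)=1 and e_{241}(Q,P)=e_{241}(P,Q)^{-1}, expanding e_{241}(177*P + 122*Q,53*P + 83*Q) leaves e(P,Q)^det(M).
177*83 - 122*53 = 8225; reduced mod 241: det = 31, inverse 70.
Miller loop for e_{241} over F_{74726143771549^6}: bits of 241 = 11110001; 7 double steps + 4 add steps, l/v at each.
So e_{241}(P',Q') = 53126913866255 + 20570210506617*t + 13578331834096*t^2 + 20208291364941*t^3 + 53601888995057*t^4 + 40633728954231*t^5.
Raise to 70: e(P,Q) = 7323248390684 + 59013981899762*t + 24169634669366*t^2 + 69482431045619*t^3 + 36132619830842*t^4 + 55691932716844*t^5 in mu_{241}.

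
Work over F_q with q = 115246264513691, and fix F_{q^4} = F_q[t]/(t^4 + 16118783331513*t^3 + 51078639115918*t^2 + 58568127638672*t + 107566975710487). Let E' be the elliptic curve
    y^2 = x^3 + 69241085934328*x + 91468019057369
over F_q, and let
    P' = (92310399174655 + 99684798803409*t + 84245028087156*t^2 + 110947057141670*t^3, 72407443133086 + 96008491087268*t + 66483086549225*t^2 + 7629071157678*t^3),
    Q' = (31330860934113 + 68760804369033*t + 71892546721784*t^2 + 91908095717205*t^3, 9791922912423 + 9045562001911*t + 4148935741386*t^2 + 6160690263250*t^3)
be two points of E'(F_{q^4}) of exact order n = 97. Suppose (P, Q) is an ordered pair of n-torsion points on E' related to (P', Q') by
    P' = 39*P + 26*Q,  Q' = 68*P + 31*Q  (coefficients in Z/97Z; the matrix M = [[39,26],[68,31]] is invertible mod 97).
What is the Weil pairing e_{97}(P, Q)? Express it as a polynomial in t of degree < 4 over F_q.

e_{97}(aP+bQ,cP+dQ) = e_{97}(P,Q)^(ad-bc); with (a,b,c,d)=(39,26,68,31) this gives the det-97 law.
Inverting 23 mod 97: 38. Thus e_{97}(P,Q) = e(P',Q')^{38}.
Run Miller on y^2=x^3+69241085934328*x+91468019057369 over F_{115246264513691}: ladder 1100001 (7 bits); e = f_P(D_Q)/f_Q(D_P).
e_{97}(P',Q') = 62001581452718 + 95585202103352*t + 60271763285445*t^2 + 86327131510389*t^3.
Hence e(P,Q) = 100614560183136 + 20692767282949*t + 10465262825398*t^2 + 28638885400536*t^3 in F_{115246264513691^4}^*.

100614560183136 + 20692767282949*t + 10465262825398*t^2 + 28638885400536*t^3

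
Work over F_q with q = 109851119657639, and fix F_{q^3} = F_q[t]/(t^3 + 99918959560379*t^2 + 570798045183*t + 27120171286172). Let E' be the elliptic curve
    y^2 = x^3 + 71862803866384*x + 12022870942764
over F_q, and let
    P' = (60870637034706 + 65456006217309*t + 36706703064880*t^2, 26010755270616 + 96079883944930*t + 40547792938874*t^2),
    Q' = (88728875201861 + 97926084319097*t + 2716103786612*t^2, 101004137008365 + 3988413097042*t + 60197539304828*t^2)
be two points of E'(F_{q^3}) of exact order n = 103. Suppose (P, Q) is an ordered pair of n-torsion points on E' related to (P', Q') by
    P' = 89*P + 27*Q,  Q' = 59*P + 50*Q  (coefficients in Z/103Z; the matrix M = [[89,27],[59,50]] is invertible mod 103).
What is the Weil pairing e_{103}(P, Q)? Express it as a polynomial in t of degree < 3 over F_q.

Alternating bilinearity on E[103] (values in mu_{103} in F_{109851119657639^3}) gives e(P',Q') = e(P,Q)^det(M).
So e_{103}(P,Q) = e_{103}(P',Q')^{61}, since 76*61 = 1 mod 103.
Double-and-add over 1100111: 7-1 doublings, 5-1 additions; each step l_{T,T}/v_{2T} or l_{T,P'}/v at Q'+S for random S.
f_P(D_Q)/f_Q(D_P) = 81083229817064 + 58225787345076*t + 13845224301558*t^2.
Hence e(P,Q) = 43303831870625 + 64079811473254*t + 27332022852623*t^2 in F_{109851119657639^3}^*.

43303831870625 + 64079811473254*t + 27332022852623*t^2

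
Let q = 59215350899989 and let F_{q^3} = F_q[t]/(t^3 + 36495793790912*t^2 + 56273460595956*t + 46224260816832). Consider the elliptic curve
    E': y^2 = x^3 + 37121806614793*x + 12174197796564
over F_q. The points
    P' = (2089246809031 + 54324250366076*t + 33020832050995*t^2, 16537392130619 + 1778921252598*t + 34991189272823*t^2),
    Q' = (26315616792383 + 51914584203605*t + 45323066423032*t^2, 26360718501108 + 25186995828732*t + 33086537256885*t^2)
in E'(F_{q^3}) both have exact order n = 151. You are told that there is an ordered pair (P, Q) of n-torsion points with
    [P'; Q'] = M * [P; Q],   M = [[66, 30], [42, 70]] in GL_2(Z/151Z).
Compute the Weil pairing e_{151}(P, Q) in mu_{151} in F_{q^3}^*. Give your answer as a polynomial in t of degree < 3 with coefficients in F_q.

The 151-Weil pairing on E[151] over F_{59215350899989} is alternating-bilinear: e_{151}(P',Q') = e_{151}(P,Q)^det(M).
Hence e(P,Q) = e(P',Q')^{4} where 4 = 38^{-1} mod 151.
n = 151 = (10010111)_2 (8 bits, wt 5); accumulate f_{151,P'}(Q'+S)/f_{151,P'}(S) along the 7-step ladder.
The quotient is 3883652213013 + 56795357613369*t + 13520714258473*t^2.
Hence e(P,Q) = 45160772148883 + 6561532693320*t + 30485943443112*t^2 in F_{59215350899989^3}^*.

45160772148883 + 6561532693320*t + 30485943443112*t^2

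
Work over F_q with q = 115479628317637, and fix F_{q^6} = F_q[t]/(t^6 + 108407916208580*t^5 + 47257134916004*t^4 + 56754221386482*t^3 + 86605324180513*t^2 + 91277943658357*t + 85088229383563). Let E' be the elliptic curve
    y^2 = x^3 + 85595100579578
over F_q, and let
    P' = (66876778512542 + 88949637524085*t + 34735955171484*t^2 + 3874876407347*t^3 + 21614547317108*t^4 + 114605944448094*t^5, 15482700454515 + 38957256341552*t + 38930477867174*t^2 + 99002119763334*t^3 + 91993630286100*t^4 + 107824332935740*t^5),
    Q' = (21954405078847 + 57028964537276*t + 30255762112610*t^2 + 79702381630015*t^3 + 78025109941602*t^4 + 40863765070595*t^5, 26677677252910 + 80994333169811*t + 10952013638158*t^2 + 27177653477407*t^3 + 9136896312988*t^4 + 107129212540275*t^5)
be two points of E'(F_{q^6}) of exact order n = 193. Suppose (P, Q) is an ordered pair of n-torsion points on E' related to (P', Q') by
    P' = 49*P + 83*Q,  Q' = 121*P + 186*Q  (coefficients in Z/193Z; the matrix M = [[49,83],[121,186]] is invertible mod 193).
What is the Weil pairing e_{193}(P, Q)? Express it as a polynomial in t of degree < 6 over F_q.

18586784554197 + 105758746332357*t + 26557536779427*t^2 + 111525173801826*t^3 + 107317021897257*t^4 + 76167251975780*t^5

The 193-Weil pairing on E[193] over F_{115479628317637} is alternating-bilinear: e_{193}(P',Q') = e_{193}(P,Q)^det(M).
So e_{193}(P,Q) = e_{193}(P',Q')^{59}, since 36*59 = 1 mod 193.
8-bit Miller (11000001) on E'/F_{115479628317637} with a'=0, b'=85595100579578: accumulate tangent/chord ratios at Q'+S and P'+S'.
f_P(D_Q)/f_Q(D_P) = 9495902258465 + 41909725018315*t + 81978421605803*t^2 + 28202277697437*t^3 + 68951466832796*t^4 + 77747039784373*t^5.
Hence e(P,Q) = 18586784554197 + 105758746332357*t + 26557536779427*t^2 + 111525173801826*t^3 + 107317021897257*t^4 + 76167251975780*t^5 in F_{115479628317637^6}^*.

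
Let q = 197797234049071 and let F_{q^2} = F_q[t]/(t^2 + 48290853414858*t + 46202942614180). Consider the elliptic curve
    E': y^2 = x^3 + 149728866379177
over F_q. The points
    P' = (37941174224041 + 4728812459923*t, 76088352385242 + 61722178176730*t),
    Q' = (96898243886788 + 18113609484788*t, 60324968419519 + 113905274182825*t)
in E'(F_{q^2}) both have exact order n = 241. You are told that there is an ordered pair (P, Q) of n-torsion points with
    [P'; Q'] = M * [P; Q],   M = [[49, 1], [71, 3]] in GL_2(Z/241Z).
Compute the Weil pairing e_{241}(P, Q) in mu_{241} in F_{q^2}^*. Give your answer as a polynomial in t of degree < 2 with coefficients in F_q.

e_{241} is bilinear + alternating on E[241], so e_{241}(49*P + 1*Q, 71*P + 3*Q) = e_{241}(P,Q)^(49*3-1*71).
So e_{241}(P,Q) = e_{241}(P',Q')^{111}, since 76*111 = 1 mod 241.
Run Miller on y^2=x^3+149728866379177 over F_{197797234049071}: ladder 11110001 (8 bits); e = f_P(D_Q)/f_Q(D_P).
The quotient is 139193584408726 + 119806494848695*t.
(139193584408726 + 119806494848695*t)^{111} mod (197797234049071,f) = 101988700677379 + 130421241689715*t.

101988700677379 + 130421241689715*t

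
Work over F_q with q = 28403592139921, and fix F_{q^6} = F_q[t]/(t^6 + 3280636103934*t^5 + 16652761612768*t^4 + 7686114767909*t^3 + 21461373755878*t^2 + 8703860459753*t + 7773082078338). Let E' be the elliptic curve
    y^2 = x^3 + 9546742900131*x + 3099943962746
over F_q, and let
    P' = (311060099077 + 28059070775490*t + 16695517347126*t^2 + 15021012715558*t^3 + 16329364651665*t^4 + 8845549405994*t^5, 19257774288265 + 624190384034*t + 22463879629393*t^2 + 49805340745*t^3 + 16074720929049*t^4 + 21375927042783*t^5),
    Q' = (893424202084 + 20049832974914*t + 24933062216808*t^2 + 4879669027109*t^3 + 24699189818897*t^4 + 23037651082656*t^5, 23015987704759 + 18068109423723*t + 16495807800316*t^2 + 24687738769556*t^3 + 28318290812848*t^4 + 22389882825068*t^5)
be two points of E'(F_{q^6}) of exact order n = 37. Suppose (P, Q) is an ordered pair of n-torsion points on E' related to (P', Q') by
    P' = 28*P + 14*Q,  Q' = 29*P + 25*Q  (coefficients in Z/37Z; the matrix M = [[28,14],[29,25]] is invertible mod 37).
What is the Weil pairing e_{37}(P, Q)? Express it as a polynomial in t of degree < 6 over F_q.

28172068286122 + 16983963851950*t + 2303596225178*t^2 + 20787113319829*t^3 + 10913414640355*t^4 + 25148416350513*t^5

e_{37} is bilinear + alternating on E[37], so e_{37}(28*P + 14*Q, 29*P + 25*Q) = e_{37}(P,Q)^(28*25-14*29).
det M = 28*25 - 14*29 = 294 = 35 (mod 37); 35^{-1} = 18 (mod 37).
Miller loop for e_{37} over F_{28403592139921^6}: bits of 37 = 100101; 5 double steps + 2 add steps, l/v at each.
Miller gives e_{37}(P',Q') = 23256526843958 + 22825993449161*t + 18690040531492*t^2 + 4883828872889*t^3 + 12817465547322*t^4 + 11877141291112*t^5 in F_{28403592139921^6}.
Raise to 18: e(P,Q) = 28172068286122 + 16983963851950*t + 2303596225178*t^2 + 20787113319829*t^3 + 10913414640355*t^4 + 25148416350513*t^5 in mu_{37}.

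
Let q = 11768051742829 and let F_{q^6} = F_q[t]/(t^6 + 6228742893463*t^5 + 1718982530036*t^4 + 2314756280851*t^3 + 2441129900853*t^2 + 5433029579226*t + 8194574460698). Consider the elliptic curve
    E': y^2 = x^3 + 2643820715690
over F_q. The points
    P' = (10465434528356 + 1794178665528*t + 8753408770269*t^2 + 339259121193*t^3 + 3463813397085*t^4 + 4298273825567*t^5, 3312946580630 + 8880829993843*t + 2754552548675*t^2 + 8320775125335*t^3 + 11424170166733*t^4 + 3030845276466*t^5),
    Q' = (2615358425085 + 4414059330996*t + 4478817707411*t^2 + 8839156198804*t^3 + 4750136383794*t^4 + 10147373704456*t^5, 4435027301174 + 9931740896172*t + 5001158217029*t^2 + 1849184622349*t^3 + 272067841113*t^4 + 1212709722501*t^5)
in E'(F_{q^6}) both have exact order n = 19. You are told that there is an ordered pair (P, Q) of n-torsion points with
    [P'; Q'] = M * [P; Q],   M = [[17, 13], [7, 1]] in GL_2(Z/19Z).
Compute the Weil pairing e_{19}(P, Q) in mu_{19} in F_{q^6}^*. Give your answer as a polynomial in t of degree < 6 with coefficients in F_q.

2953427293313 + 7863742126987*t + 9232911364514*t^2 + 1754772021665*t^3 + 6035794354947*t^4 + 9739939375929*t^5

Alternating bilinearity on E[19] (values in mu_{19} in F_{11768051742829^6}) gives e(P',Q') = e(P,Q)^det(M).
17*1 - 13*7 = -74; reduced mod 19: det = 2, inverse 10.
Run Miller on y^2=x^3+2643820715690 over F_{11768051742829}: ladder 10011 (5 bits); e = f_P(D_Q)/f_Q(D_P).
The quotient is 8946216944709 + 6296302749510*t + 10459415690122*t^2 + 511513981209*t^3 + 10441154037143*t^4 + 678078559576*t^5.
Hence e(P,Q) = 2953427293313 + 7863742126987*t + 9232911364514*t^2 + 1754772021665*t^3 + 6035794354947*t^4 + 9739939375929*t^5 in F_{11768051742829^6}^*.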